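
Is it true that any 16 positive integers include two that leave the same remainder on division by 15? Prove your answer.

Yes.

There are exactly 15 possible remainders on division by 15.
With 16 integers and only 15 classes, the pigeonhole principle forces two of them, say a and b, into the same class.
So a and b have equal remainders mod 15, which is exactly what was to be shown.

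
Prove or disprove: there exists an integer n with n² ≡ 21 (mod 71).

There is no such integer.

71 is prime, so by Euler's criterion 21 is a square mod 71 iff 21^((71−1)/2) = 21^35 ≡ 1 (mod 71).
Repeated squaring mod 71: 21^2 = 441 ≡ 15; 21^4 ≡ 15² = 225 ≡ 12; 21^8 ≡ 12² = 144 ≡ 2; 21^16 ≡ 2² = 4 ≡ 4; 21^32 ≡ 4² = 16 ≡ 16.
Since 35 = 32 + 2 + 1, 21^35 ≡ 16 · 15 · 21; multiplying out mod 71: 16·15 = 240 ≡ 27, then 27·21 = 567 ≡ 70. Thus 21^35 ≡ 70 ≡ −1 (mod 71).
The value −1 means 21 is a non-residue modulo 71, so n² ≡ 21 (mod 71) is impossible.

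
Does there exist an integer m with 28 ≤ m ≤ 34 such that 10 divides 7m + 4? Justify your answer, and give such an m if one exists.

m = 28

At m = 28 we get 7·28 + 4 = 200, and 200 = 10·20.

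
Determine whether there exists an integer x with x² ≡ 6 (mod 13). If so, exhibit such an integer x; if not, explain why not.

Since (13 − x)² ≡ x² (mod 13), it suffices to square x = 0, 1, …, 6: the residues are 0, 1, 4, 9, 3, 12, 10.
The set of squares mod 13 is therefore {0, 1, 3, 4, 9, 10, 12}, which does not contain 6.
Therefore x² ≡ 6 (mod 13) has no solution.

There is no such integer.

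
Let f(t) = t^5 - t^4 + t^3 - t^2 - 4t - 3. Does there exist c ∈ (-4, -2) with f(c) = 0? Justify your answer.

No.

f(-4) = -1347 and f(-2) = -55, both negative, so a sign-change argument is unavailable; we show f keeps this sign on the whole interval.
Substitute t = -2 − u, where 0 < u < 2 on the interval. Expanding, f(-2 − u) = -u^5 - 11u^4 - 49u^3 - 111u^2 - 124u - 55.
All 6 nonzero coefficients of this polynomial in u are negative; hence for u > 0 the value is a sum of negative terms (the constant -55 among them).
Therefore f(t) < 0 throughout (-4, -2), and f has no zero there.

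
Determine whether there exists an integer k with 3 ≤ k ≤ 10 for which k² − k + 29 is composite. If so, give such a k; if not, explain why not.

k = 3

At k = 3: 3² − 3 + 29 = 35 = 5·7, which is composite.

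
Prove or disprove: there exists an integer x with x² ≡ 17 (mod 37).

Apply Euler's criterion with the prime 37: 17 is a quadratic residue iff 17^18 ≡ 1 (mod 37), and a non-residue iff it is ≡ −1.
Repeated squaring mod 37: 17^2 = 289 ≡ 30; 17^4 ≡ 30² = 900 ≡ 12; 17^8 ≡ 12² = 144 ≡ 33; 17^16 ≡ 33² = 1089 ≡ 16.
Since 18 = 16 + 2, 17^18 ≡ 16 · 30; multiplying out mod 37: 16·30 = 480 ≡ 36. Thus 17^18 ≡ 36 ≡ −1 (mod 37).
By Euler's criterion 17 is a quadratic non-residue mod 37: no x satisfies x² ≡ 17 (mod 37).

There is no such integer.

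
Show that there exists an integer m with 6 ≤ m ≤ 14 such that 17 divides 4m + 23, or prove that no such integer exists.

m = 7

At m = 6 the value 47 is not a multiple of 17. At m = 7 we get 4·7 + 23 = 51, and 51 = 17·3.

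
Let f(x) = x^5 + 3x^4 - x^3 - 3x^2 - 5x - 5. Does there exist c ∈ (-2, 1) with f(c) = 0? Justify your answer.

Yes, such a c exists.

f(-2) = 17 and f(1) = -10, which have opposite signs.
As a polynomial, f is continuous on every closed interval.
So by the Intermediate Value Theorem there is a c strictly between -2 and 1 with f(c) = 0.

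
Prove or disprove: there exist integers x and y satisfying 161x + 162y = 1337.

x = 121, y = -112

Since gcd(161, 162) = 1, every integer is an integer combination of 161 and 162.
Dividing repeatedly: 162 = 1·161 + 1, 161 = 161·1 + 0.
Unwinding: 1 = 162 − 1·161, i.e. 161·(-1) + 162·1 = 1.
Times 1337: 161·(-1337) + 162·1337 = 1337, so (-1337, 1337) solves it.
Adding 9·162 to x and subtracting 9·161 from y gives the tidier solution (121, -112).
Indeed 161·121 + 162·(-112) = 19481 − 18144 = 1337.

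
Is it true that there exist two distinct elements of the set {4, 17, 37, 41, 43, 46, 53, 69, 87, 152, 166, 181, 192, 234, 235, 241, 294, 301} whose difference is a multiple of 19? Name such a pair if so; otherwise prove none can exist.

Two integers differ by a multiple of 19 exactly when they have the same residue mod 19. The residues are 4↦4, 17↦17, 37↦18, 41↦3, 43↦5, 46↦8, 53↦15, 69↦12, 87↦11, 152↦0, 166↦14, 181↦10, 192↦2, 234↦6, 235↦7, 241↦13, 294↦9, 301↦16.
All 18 residues are distinct, so no two elements differ by a multiple of 19.

No, no such pair exists.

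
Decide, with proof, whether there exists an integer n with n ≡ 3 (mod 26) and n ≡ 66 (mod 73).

gcd(26, 73) = 1, so the Chinese Remainder Theorem guarantees exactly one residue class mod 1898 satisfying both.
Write n = 3 + 26t and require 3 + 26t ≡ 66 (mod 73), i.e. 26t ≡ 63 (mod 73).
Note 26·59 = 1534 ≡ 1 (mod 73) (as 1534 − 1 = 21·73), so 26⁻¹ ≡ 59.
Multiplying by 59: t ≡ 59·63 = 3717 ≡ 67 (mod 73).
Taking t = 67 gives n = 3 + 26·67 = 1745.
Verify: 1745 = 67·26 + 3 and 1745 = 23·73 + 66. ✓

n = 1745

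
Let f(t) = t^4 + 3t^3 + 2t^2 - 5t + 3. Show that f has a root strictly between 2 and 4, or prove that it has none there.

The endpoint values f(2) = 41 and f(4) = 463 are both positive. Claim: f(t) > 0 for every t in (2, 4).
Substitute t = 2 + u, where 0 < u < 2 on the interval. Expanding, f(2 + u) = u^4 + 11u^3 + 44u^2 + 71u + 41.
The nonzero coefficients here are all positive, so for u > 0 every term is positive (or zero), and the constant term 41 is strictly positive.
So f is strictly positive on (2, 4); no root exists in the interval.

No such root exists.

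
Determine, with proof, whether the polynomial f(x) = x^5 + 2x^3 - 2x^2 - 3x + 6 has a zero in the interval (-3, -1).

Such a root exists.

f(-3) = -300 and f(-1) = 4, which have opposite signs.
As a polynomial, f is continuous on every closed interval.
By the Intermediate Value Theorem f must vanish at some point of (-3, -1).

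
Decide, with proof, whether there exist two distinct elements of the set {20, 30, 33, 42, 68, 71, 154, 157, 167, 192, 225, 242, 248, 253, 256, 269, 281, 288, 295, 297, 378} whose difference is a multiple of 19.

20 and 248 are such a pair.

20 mod 19 = 1 and 248 mod 19 = 1, so 248 − 20 = 228 = 12·19.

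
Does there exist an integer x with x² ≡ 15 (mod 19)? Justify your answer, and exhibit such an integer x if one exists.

Computing x² mod 19 for x = 0, 1, …, 9 (enough, by the symmetry x ↦ 19 − x) gives 0, 1, 4, 9, 16, 6, 17, 11, 7, 5.
So the quadratic residues mod 19 are {0, 1, 4, 5, 6, 7, 9, 11, 16, 17}, and 15 is not among them.
Hence no integer x has x² ≡ 15 (mod 19).

No such integer exists.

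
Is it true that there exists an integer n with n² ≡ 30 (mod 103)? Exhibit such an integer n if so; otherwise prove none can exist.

n = 66

n = 66 works: 66² = 4356, and 4356 − 30 = 4326 = 42·103.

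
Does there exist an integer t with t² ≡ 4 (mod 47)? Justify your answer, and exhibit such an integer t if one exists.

Take t = 45. Then 45² = 2025 = 43·47 + 4, so 45² ≡ 4 (mod 47).

t = 45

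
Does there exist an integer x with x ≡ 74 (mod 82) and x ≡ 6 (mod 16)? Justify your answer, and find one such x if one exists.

gcd(82, 16) = 2. A simultaneous solution exists iff 74 ≡ 6 (mod 2); here 74 mod 2 = 0 = 6 mod 2, so it does.
List candidates x ≡ 74 (mod 82): 74, 156, 238, 320, 402, 484, 566. Modulo 16 these are 10, 12, 14, 0, 2, 4, 6; 566 gives 6 as required.
Indeed 566 ≡ 74 (mod 82) and 566 ≡ 6 (mod 16).

x = 566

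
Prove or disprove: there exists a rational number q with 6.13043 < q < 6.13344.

q = 92/15

Look for a denominator N such that an integer falls strictly between N·6.13043 and N·6.13344. N = 15 works: 15·6.13043 = 91.95645 < 92 < 92.00160 = 15·6.13344.
Hence 92/15 is a rational number with 6.13043 < 92/15 < 6.13344.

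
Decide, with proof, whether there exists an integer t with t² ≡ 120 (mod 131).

Apply Euler's criterion with the prime 131: 120 is a quadratic residue iff 120^65 ≡ 1 (mod 131), and a non-residue iff it is ≡ −1.
Repeated squaring mod 131: 120^2 = 14400 ≡ 121; 120^4 ≡ 121² = 14641 ≡ 100; 120^8 ≡ 100² = 10000 ≡ 44; 120^16 ≡ 44² = 1936 ≡ 102; 120^32 ≡ 102² = 10404 ≡ 55; 120^64 ≡ 55² = 3025 ≡ 12.
Since 65 = 64 + 1, 120^65 ≡ 12 · 120; multiplying out mod 131: 12·120 = 1440 ≡ 130. Thus 120^65 ≡ 130 ≡ −1 (mod 131).
By Euler's criterion 120 is a quadratic non-residue mod 131: no t satisfies t² ≡ 120 (mod 131).

No such integer exists.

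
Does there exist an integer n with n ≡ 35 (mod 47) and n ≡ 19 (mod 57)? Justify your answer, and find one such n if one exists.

The moduli 47 and 57 are coprime, so by the Chinese Remainder Theorem a unique solution modulo 2679 exists.
Any solution of the first congruence is n = 35 + 47t; substituting into the second, 47t ≡ 19 − 35 ≡ 41 (mod 57).
Since 47·17 = 799 = 14·57 + 1, the inverse of 47 mod 57 is 17.
Multiplying by 17: t ≡ 17·41 = 697 ≡ 13 (mod 57).
With t = 13: n = 35 + 47·13 = 646.
Verify: 646 = 13·47 + 35 and 646 = 11·57 + 19. ✓

n = 646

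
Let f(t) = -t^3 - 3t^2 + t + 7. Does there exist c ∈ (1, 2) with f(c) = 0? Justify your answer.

f(1) = 4 and f(2) = -11, which have opposite signs.
Since f is a polynomial it is continuous on [1, 2].
The Intermediate Value Theorem then guarantees some c ∈ (1, 2) with f(c) = 0.

Such a root exists.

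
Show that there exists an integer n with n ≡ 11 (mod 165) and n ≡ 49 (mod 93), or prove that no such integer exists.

Reduce both congruences modulo 3, which divides 165 and 93: they say n ≡ 11 (mod 3) and n ≡ 49 (mod 3).
These are incompatible: 11 − 49 = -38 is not divisible by 3.
So no integer satisfies both congruences.

No such integer exists.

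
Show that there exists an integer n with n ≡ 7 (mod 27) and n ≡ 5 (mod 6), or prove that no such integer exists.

There is no such integer.

Reduce both congruences modulo 3, which divides 27 and 6: they say n ≡ 7 (mod 3) and n ≡ 5 (mod 3).
However 7 ≡ 1 and 5 ≡ 2 (mod 3), and 1 ≠ 2.
Hence the system has no solution.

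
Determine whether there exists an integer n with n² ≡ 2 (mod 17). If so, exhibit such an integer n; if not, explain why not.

n = 6 works: 6² = 36, and 36 − 2 = 34 = 2·17.

n = 6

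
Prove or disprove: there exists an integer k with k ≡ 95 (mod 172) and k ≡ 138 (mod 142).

Reduce both congruences modulo 2, which divides 172 and 142: they say k ≡ 95 (mod 2) and k ≡ 138 (mod 2).
These are incompatible: 95 − 138 = -43 is not divisible by 2.
So no integer satisfies both congruences.

No such integer exists.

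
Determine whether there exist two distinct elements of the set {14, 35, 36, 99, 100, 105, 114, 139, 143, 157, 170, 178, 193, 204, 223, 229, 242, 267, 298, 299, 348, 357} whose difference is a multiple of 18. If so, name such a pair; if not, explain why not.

The pair (35, 143) works.

Reduce each element mod 18: 14↦14, 35↦17, 36↦0, 99↦9, 100↦10, 105↦15, 114↦6, 139↦13, 143↦17, 157↦13, 170↦8, 178↦16, 193↦13, 204↦6, 223↦7, 229↦13, 242↦8, 267↦15, 298↦10, 299↦11, 348↦6, 357↦15. The residue 17 repeats (at 35 and 143), and 143 − 35 = 108 = 6·18.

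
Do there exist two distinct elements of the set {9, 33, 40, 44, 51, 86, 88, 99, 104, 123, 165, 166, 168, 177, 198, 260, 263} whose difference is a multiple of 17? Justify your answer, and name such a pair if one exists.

No, no such pair exists.

Residues mod 17: 9↦9, 33↦16, 40↦6, 44↦10, 51↦0, 86↦1, 88↦3, 99↦14, 104↦2, 123↦4, 165↦12, 166↦13, 168↦15, 177↦7, 198↦11, 260↦5, 263↦8.
No residue repeats among the 17 elements, so no pair has difference ≡ 0 (mod 17).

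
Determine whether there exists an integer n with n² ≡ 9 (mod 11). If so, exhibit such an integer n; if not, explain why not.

n = 3

Take n = 3. Then 3² = 9, and since 0 ≤ 9 < 11 this is already reduced: 3² ≡ 9 (mod 11).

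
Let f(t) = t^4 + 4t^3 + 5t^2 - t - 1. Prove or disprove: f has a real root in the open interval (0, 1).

f(0) = -1 and f(1) = 8, which have opposite signs.
As a polynomial, f is continuous on every closed interval.
By the Intermediate Value Theorem, f takes the value 0 somewhere in the open interval.

Yes, f has a root in the interval.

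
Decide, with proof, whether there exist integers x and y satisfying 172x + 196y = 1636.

Since gcd(172, 196) = 4 and 1636 = 4·409, Bézout's identity guarantees a solution.
Dividing through by 4 reduces the equation to 43x + 49y = 409.
Euclidean algorithm: 49 = 1·43 + 6, 43 = 7·6 + 1, 6 = 6·1 + 0.
Back-substituting, 1 = 43 − 7·6 = 43 − 7·(49 − 1·43) = −7·49 + 8·43; that is, 43·8 + 49·(-7) = 1.
Times 409: 43·3272 + 49·(-2863) = 409, so (3272, -2863) solves it.
The general solution is x = 3272 + 49k, y = -2863 − 43k; taking k = -66 gives the smaller pair x = 38, y = -25.
Check: 172·38 + 196·(-25) = 6536 − 4900 = 1636. ✓

x = 38, y = -25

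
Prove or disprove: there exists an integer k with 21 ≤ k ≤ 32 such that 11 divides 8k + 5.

k = 31

k = 31 works, since 8·31 + 5 = 253 = 23·11.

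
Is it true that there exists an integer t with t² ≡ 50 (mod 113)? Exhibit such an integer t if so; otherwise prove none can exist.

t = 29 works: 29² = 841, and 841 − 50 = 791 = 7·113.

t = 29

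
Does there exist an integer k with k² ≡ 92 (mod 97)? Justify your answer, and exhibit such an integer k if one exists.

Apply Euler's criterion with the prime 97: 92 is a quadratic residue iff 92^48 ≡ 1 (mod 97), and a non-residue iff it is ≡ −1.
Repeated squaring mod 97: 92^2 = 8464 ≡ 25; 92^4 ≡ 25² = 625 ≡ 43; 92^8 ≡ 43² = 1849 ≡ 6; 92^16 ≡ 6² = 36 ≡ 36; 92^32 ≡ 36² = 1296 ≡ 35.
Since 48 = 32 + 16, 92^48 ≡ 35 · 36; multiplying out mod 97: 35·36 = 1260 ≡ 96. Thus 92^48 ≡ 96 ≡ −1 (mod 97).
The value −1 means 92 is a non-residue modulo 97, so k² ≡ 92 (mod 97) is impossible.

No, no such integer exists.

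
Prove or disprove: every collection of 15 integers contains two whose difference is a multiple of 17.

No, the set {37, 38, 39, 40, 41, 42, 43, 44, 45, 46, 47, 48, 49, 50, 51} is a counterexample.

Consider the 15 integers 37, 38, …, 51. They lie in distinct residue classes modulo 17, since 15 ≤ 17.
No two share a residue, so no pair has difference divisible by 17; the claim fails for this set.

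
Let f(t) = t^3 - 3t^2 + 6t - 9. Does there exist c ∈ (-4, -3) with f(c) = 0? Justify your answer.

f has no root in that interval.

f(-4) = -145 and f(-3) = -81, both negative.
The derivative f'(t) = 3t^2 - 6t + 6 is a quadratic with discriminant (-6)² − 4·3·6 = -36 < 0; it never vanishes, so it is always positive (sign of the leading coefficient).
Hence f is strictly increasing on ℝ, and in particular on [-4, -3]. A strictly monotone function with same-sign endpoint values stays negative on the whole interval, so f has no zero in (-4, -3).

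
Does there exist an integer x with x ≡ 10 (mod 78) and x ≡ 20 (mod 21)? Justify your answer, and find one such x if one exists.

No such integer exists.

Both moduli are multiples of 3 = gcd(78, 21), so any solution would satisfy x ≡ 10 and x ≡ 20 modulo 3 simultaneously.
These are incompatible: 10 − 20 = -10 is not divisible by 3.
Hence the system has no solution.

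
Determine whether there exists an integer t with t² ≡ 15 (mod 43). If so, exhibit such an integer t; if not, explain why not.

t = 31 works: 31² = 961, and 961 − 15 = 946 = 22·43.

t = 31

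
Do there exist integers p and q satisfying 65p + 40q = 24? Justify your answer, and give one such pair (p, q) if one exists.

No, no such integers exist.

gcd(65, 40) = 5, so every integer of the form 65p + 40q is a multiple of 5.
But 24 = 5·4 + 4, so 5 ∤ 24.
Hence no integers p, q satisfy the equation.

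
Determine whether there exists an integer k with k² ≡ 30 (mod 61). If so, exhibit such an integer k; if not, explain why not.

Apply Euler's criterion with the prime 61: 30 is a quadratic residue iff 30^30 ≡ 1 (mod 61), and a non-residue iff it is ≡ −1.
Squaring successively (mod 61): 30^2 = 900 ≡ 46; 30^4 ≡ 46² = 2116 ≡ 42; 30^8 ≡ 42² = 1764 ≡ 56; 30^16 ≡ 56² = 3136 ≡ 25.
Since 30 = 16 + 8 + 4 + 2, 30^30 ≡ 25 · 56 · 42 · 46; multiplying out mod 61: 25·56 = 1400 ≡ 58, then 58·42 = 2436 ≡ 57, then 57·46 = 2622 ≡ 60. Thus 30^30 ≡ 60 ≡ −1 (mod 61).
By Euler's criterion 30 is a quadratic non-residue mod 61: no k satisfies k² ≡ 30 (mod 61).

No such integer exists.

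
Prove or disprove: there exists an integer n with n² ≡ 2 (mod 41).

n = 24 works: 24² = 576, and 576 − 2 = 574 = 14·41.

n = 24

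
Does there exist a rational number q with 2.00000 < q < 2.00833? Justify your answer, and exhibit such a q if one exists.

Look for a denominator N such that an integer falls strictly between N·2.00000 and N·2.00833. N = 121 works: 121·2.00000 = 242.00000 < 243 < 243.00793 = 121·2.00833.
Hence 243/121 is a rational number with 2.00000 < 243/121 < 2.00833.

q = 243/121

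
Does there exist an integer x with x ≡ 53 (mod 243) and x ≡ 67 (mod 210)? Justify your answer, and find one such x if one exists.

No such integer exists.

Reduce both congruences modulo 3, which divides 243 and 210: they say x ≡ 53 (mod 3) and x ≡ 67 (mod 3).
But 53 mod 3 = 2 while 67 mod 3 = 1, a contradiction.
Therefore no such x exists.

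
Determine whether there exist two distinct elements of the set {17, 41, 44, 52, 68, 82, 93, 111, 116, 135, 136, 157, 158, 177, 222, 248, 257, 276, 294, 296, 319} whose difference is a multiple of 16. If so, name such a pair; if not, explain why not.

Both 17 and 177 leave remainder 1 on division by 16; their difference 160 = 10·16 is a multiple of 16.

17 and 177 are such a pair.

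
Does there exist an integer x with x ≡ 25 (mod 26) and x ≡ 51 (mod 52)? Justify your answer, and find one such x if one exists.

The moduli are not coprime: gcd(26, 52) = 26. Compatibility requires 26 ∣ (51 − 25) = 26, which holds, so solutions exist.
Step through x = 25, 25 + 26, 25 + 2·26, …: the values 25, 51 reduce mod 52 to 25, 51. The value 51 hits 51.
Verify: 51 = 1·26 + 25 and 51 = 0·52 + 51. ✓

x = 51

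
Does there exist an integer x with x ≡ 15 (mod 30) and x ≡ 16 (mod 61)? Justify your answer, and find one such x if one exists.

x = 1785

Since 30 and 61 share no common factor, CRT says the pair of congruences has a solution (unique mod 1830).
Any solution of the first congruence is x = 15 + 30t; substituting into the second, 30t ≡ 16 − 15 ≡ 1 (mod 61).
To invert 30 modulo 61: 61 = 2·30 + 1, 30 = 30·1 + 0, and unwinding, 1 = 61 − 2·30. Thus 30⁻¹ ≡ -2 ≡ 59 (mod 61).
Multiplying by 59: t ≡ 59·1 = 59 (mod 61).
With t = 59: x = 15 + 30·59 = 1785.
Check: 1785 mod 30 = 15, 1785 mod 61 = 16. ✓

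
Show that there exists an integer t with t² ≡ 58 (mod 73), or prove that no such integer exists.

73 is prime, so by Euler's criterion 58 is a square mod 73 iff 58^((73−1)/2) = 58^36 ≡ 1 (mod 73).
Repeated squaring mod 73: 58^2 = 3364 ≡ 6; 58^4 ≡ 6² = 36 ≡ 36; 58^8 ≡ 36² = 1296 ≡ 55; 58^16 ≡ 55² = 3025 ≡ 32; 58^32 ≡ 32² = 1024 ≡ 2.
Since 36 = 32 + 4, 58^36 ≡ 2 · 36; multiplying out mod 73: 2·36 = 72 ≡ 72. Thus 58^36 ≡ 72 ≡ −1 (mod 73).
By Euler's criterion 58 is a quadratic non-residue mod 73: no t satisfies t² ≡ 58 (mod 73).

No such integer exists.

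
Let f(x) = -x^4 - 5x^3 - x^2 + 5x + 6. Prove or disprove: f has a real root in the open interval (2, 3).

The endpoint values f(2) = -44 and f(3) = -204 are both negative. Claim: f(x) < 0 for every x in (2, 3).
Substitute x = 2 + u, where 0 < u < 1 on the interval. Expanding, f(2 + u) = -u^4 - 13u^3 - 55u^2 - 91u - 44.
All 5 nonzero coefficients of this polynomial in u are negative; hence for u > 0 the value is a sum of negative terms (the constant -44 among them).
So f is strictly negative on (2, 3); no root exists in the interval.

No such root exists.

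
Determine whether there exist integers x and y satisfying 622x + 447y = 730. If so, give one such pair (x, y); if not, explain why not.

622 and 447 are coprime, so 622x + 447y ranges over all of ℤ.
Dividing repeatedly: 622 = 1·447 + 175, 447 = 2·175 + 97, 175 = 1·97 + 78, 97 = 1·78 + 19, 78 = 4·19 + 2, 19 = 9·2 + 1, 2 = 2·1 + 0.
Working back up the chain: 1 = 19 − 9·2 = 19 − 9·(78 − 4·19) = −9·78 + 37·19 = −9·78 + 37·(97 − 1·78) = 37·97 − 46·78 = 37·97 − 46·(175 − 1·97) = −46·175 + 83·97 = −46·175 + 83·(447 − 2·175) = 83·447 − 212·175 = 83·447 − 212·(622 − 1·447) = −212·622 + 295·447. So 622·(-212) + 447·295 = 1.
Times 730: 622·(-154760) + 447·215350 = 730, so (-154760, 215350) solves it.
Shifting by a multiple of (447, −622) keeps it a solution: x = -154760 + 347·447 = 349, y = 215350 − 347·622 = -484.
Indeed 622·349 + 447·(-484) = 217078 − 216348 = 730.

x = 349, y = -484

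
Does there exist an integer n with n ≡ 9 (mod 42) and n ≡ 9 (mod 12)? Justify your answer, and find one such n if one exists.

The moduli are not coprime: gcd(42, 12) = 6. Compatibility requires 6 ∣ (9 − 9) = 0, which holds, so solutions exist.
The smallest candidate n = 9 works directly: 9 ≡ 9 (mod 12).
Indeed 9 ≡ 9 (mod 42) and 9 ≡ 9 (mod 12).

n = 9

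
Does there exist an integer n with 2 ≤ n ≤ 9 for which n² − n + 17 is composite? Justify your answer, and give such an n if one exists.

The values for n = 2, 3, …, 9 are 19, 23, 29, 37, 47, 59, 73, 89, and each of these is prime.
So no value in the range makes the expression composite.

No, no such integer n in that range exists.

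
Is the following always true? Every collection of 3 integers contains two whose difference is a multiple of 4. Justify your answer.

No, the set {15, 16, 17} is a counterexample.

Try 3 consecutive integers, 15, 16, 17. Their remainders mod 4 are 3, 0, 1 — pairwise different, as any 3 ≤ 4 consecutive integers have distinct residues.
The differences between them range over 1, …, 2, none of which is divisible by 4.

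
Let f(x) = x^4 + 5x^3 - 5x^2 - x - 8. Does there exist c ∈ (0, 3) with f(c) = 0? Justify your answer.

Yes, such a c exists.

f(0) = -8 and f(3) = 160, which have opposite signs.
As a polynomial, f is continuous on every closed interval.
The Intermediate Value Theorem then guarantees some c ∈ (0, 3) with f(c) = 0.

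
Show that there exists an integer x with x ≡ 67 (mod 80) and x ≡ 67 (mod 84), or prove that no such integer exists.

x = 67

Here gcd(80, 84) = 4, and both 67 and 67 leave remainder 3 mod 4, so the system is consistent.
In fact x = 67 itself already satisfies 67 mod 84 = 67.
Check: 67 mod 80 = 67, 67 mod 84 = 67. ✓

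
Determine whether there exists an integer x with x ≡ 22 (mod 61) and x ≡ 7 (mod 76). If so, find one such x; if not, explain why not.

x = 83

Since 61 and 76 share no common factor, CRT says the pair of congruences has a solution (unique mod 4636).
Write x = 22 + 61t and require 22 + 61t ≡ 7 (mod 76), i.e. 61t ≡ 61 (mod 76).
Since 61·5 = 305 = 4·76 + 1, the inverse of 61 mod 76 is 5.
Multiplying by 5: t ≡ 5·61 = 305 ≡ 1 (mod 76).
With t = 1: x = 22 + 61·1 = 83.
Indeed 83 ≡ 22 (mod 61) and 83 ≡ 7 (mod 76).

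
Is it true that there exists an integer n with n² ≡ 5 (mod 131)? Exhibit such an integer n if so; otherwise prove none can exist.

Take n = 23. Then 23² = 529 = 4·131 + 5, so 23² ≡ 5 (mod 131).

n = 23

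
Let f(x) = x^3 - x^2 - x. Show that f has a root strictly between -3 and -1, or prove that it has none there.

f(-3) = -33 and f(-1) = -1, both negative, so a sign-change argument is unavailable; we show f keeps this sign on the whole interval.
Shift to the endpoint -1: with x = -1 − u (0 < u < 2), one computes f(-1 − u) = -u^3 - 4u^2 - 4u - 1.
The nonzero coefficients here are all negative, so for u > 0 every term is negative (or zero), and the constant term -1 is strictly negative.
So f is strictly negative on (-3, -1); no root exists in the interval.

No.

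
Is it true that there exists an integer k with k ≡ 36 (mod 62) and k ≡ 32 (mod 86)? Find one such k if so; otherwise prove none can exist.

k = 2268

gcd(62, 86) = 2. A simultaneous solution exists iff 36 ≡ 32 (mod 2); here 36 mod 2 = 0 = 32 mod 2, so it does.
Put k = 36 + 62t, so we need 62t ≡ 82 (mod 86), equivalently (divide by 2) 31t ≡ 41 (mod 43).
To invert 31 modulo 43: 43 = 1·31 + 12, 31 = 2·12 + 7, 12 = 1·7 + 5, 7 = 1·5 + 2, 5 = 2·2 + 1, 2 = 2·1 + 0, and unwinding, 1 = 5 − 2·2 = 5 − 2·(7 − 1·5) = −2·7 + 3·5 = −2·7 + 3·(12 − 1·7) = 3·12 − 5·7 = 3·12 − 5·(31 − 2·12) = −5·31 + 13·12 = −5·31 + 13·(43 − 1·31) = 13·43 − 18·31. Thus 31⁻¹ ≡ -18 ≡ 25 (mod 43).
Therefore t ≡ 25·41 = 1025 ≡ 36 (mod 43).
Then k = 36 + 62·36 = 2268.
Check: 2268 mod 62 = 36, 2268 mod 86 = 32. ✓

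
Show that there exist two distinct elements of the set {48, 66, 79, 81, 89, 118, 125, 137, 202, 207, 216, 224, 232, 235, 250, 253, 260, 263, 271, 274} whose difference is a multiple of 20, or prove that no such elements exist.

There is no such pair.

Two integers differ by a multiple of 20 exactly when they have the same residue mod 20. The residues are 48↦8, 66↦6, 79↦19, 81↦1, 89↦9, 118↦18, 125↦5, 137↦17, 202↦2, 207↦7, 216↦16, 224↦4, 232↦12, 235↦15, 250↦10, 253↦13, 260↦0, 263↦3, 271↦11, 274↦14.
These 20 residues are pairwise different, hence no difference of two elements is divisible by 20.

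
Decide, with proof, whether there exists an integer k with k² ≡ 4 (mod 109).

k = 2

Take k = 2. Then 2² = 4, and since 0 ≤ 4 < 109 this is already reduced: 2² ≡ 4 (mod 109).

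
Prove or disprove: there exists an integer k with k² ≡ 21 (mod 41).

k = 29 works: 29² = 841, and 841 − 21 = 820 = 20·41.

k = 29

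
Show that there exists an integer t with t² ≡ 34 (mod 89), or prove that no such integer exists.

Take t = 37. Then 37² = 1369 = 15·89 + 34, so 37² ≡ 34 (mod 89).

t = 37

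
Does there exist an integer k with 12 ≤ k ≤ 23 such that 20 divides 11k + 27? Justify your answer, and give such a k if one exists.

Scanning upward from k = 12 gives 159, 170, 181, 192, 203, 214, 225, 236, 247, 258, 269, none divisible by 20. k = 23 works, since 11·23 + 27 = 280 = 14·20.

k = 23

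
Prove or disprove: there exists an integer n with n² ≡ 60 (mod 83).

83 is prime, so by Euler's criterion 60 is a square mod 83 iff 60^((83−1)/2) = 60^41 ≡ 1 (mod 83).
Repeated squaring mod 83: 60^2 = 3600 ≡ 31; 60^4 ≡ 31² = 961 ≡ 48; 60^8 ≡ 48² = 2304 ≡ 63; 60^16 ≡ 63² = 3969 ≡ 68; 60^32 ≡ 68² = 4624 ≡ 59.
Since 41 = 32 + 8 + 1, 60^41 ≡ 59 · 63 · 60; multiplying out mod 83: 59·63 = 3717 ≡ 65, then 65·60 = 3900 ≡ 82. Thus 60^41 ≡ 82 ≡ −1 (mod 83).
By Euler's criterion 60 is a quadratic non-residue mod 83: no n satisfies n² ≡ 60 (mod 83).

There is no such integer.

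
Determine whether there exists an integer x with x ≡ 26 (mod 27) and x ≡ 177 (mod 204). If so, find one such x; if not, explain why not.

gcd(27, 204) = 3. If x ≡ 26 (mod 27) and x ≡ 177 (mod 204), then x ≡ 26 (mod 3) and x ≡ 177 (mod 3).
But 26 mod 3 = 2 while 177 mod 3 = 0, a contradiction.
So no integer satisfies both congruences.

No such integer exists.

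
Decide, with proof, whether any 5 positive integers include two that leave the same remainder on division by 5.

Try 5 consecutive integers, 4, 5, …, 8. Their remainders mod 5 are 4, 0, 1, 2, 3 — pairwise different, as any 5 ≤ 5 consecutive integers have distinct residues.
Hence this collection has no pair with equal remainders mod 5, disproving the claim.

No, the set {4, 5, 6, 7, 8} is a counterexample.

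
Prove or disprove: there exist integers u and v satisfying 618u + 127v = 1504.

u = 46, v = -212

618 and 127 are coprime, so 618u + 127v ranges over all of ℤ.
Euclidean algorithm: 618 = 4·127 + 110, 127 = 1·110 + 17, 110 = 6·17 + 8, 17 = 2·8 + 1, 8 = 8·1 + 0.
Back-substituting, 1 = 17 − 2·8 = 17 − 2·(110 − 6·17) = −2·110 + 13·17 = −2·110 + 13·(127 − 1·110) = 13·127 − 15·110 = 13·127 − 15·(618 − 4·127) = −15·618 + 73·127; that is, 618·(-15) + 127·73 = 1.
Scaling by 1504 gives the particular solution (u, v) = (-22560, 109792).
The general solution is u = -22560 + 127k, v = 109792 − 618k; taking k = 178 gives the smaller pair u = 46, v = -212.
Indeed 618·46 + 127·(-212) = 28428 − 26924 = 1504.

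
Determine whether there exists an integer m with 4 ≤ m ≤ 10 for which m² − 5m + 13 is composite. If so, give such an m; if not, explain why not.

At m = 7: 7² − 5·7 + 13 = 27 = 3·9, which is composite.

m = 7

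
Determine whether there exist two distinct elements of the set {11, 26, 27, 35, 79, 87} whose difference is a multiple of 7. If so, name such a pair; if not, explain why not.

Two integers differ by a multiple of 7 exactly when they have the same residue mod 7. The residues are 11↦4, 26↦5, 27↦6, 35↦0, 79↦2, 87↦3.
No residue repeats among the 6 elements, so no pair has difference ≡ 0 (mod 7).

There is no such pair.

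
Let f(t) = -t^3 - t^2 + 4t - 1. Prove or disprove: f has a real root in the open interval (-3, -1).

Such a root exists.

f(-3) = 5 and f(-1) = -5, which have opposite signs.
As a polynomial, f is continuous on every closed interval.
By the Intermediate Value Theorem f must vanish at some point of (-3, -1).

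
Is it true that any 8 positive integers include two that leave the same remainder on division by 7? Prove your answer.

Yes.

Partition the integers by their residue mod 7; there are 7 classes.
Since 8 > 7, two of the 8 integers must share a residue class by the pigeonhole principle; call them a and b.
That is, a and b leave the same remainder on division by 7, as claimed.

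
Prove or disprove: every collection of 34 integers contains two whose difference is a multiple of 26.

There are exactly 26 possible remainders on division by 26.
Placing 34 integers into 26 classes, some class receives at least two — say a and b.
Equal remainders mean a − b ≡ 0 (mod 26), so 26 divides their difference.

Yes, this is always true.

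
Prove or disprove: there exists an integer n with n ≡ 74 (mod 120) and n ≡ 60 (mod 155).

Both moduli are multiples of 5 = gcd(120, 155), so any solution would satisfy n ≡ 74 and n ≡ 60 modulo 5 simultaneously.
These are incompatible: 74 − 60 = 14 is not divisible by 5.
So no integer satisfies both congruences.

There is no such integer.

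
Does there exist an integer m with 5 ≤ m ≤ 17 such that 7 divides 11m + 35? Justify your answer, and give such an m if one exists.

For m = 5, 6 the values 90, 101 are not multiples of 7. Try m = 7: 11·7 + 35 = 112 = 16·7, which is divisible by 7.

m = 7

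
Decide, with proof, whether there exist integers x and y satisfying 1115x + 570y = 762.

No, no such integers exist.

Both 1115 and 570 are divisible by gcd(1115, 570) = 5, hence so is any combination 1115x + 570y.
But 762 = 5·152 + 2, so 5 ∤ 762.
Hence no integers x, y satisfy the equation.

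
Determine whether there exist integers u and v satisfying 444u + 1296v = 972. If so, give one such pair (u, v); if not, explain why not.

u = 81, v = -27

gcd(444, 1296) = 12, and 12 divides 972, so integer solutions exist.
Dividing through by 12 reduces the equation to 37u + 108v = 81.
Euclidean algorithm: 108 = 2·37 + 34, 37 = 1·34 + 3, 34 = 11·3 + 1, 3 = 3·1 + 0.
Back-substituting, 1 = 34 − 11·3 = 34 − 11·(37 − 1·34) = −11·37 + 12·34 = −11·37 + 12·(108 − 2·37) = 12·108 − 35·37; that is, 37·(-35) + 108·12 = 1.
Multiplying through by 81: u = (-35)·81 = -2835, v = 12·81 = 972 is a solution.
Adding 27·108 to u and subtracting 27·37 from v gives the tidier solution (81, -27).
Indeed 444·81 + 1296·(-27) = 35964 − 34992 = 972.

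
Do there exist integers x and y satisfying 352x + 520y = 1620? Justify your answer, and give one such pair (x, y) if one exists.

Both 352 and 520 are divisible by gcd(352, 520) = 8, hence so is any combination 352x + 520y.
But 1620 = 8·202 + 4, so 8 ∤ 1620.
Hence no integers x, y satisfy the equation.

No, no such integers exist.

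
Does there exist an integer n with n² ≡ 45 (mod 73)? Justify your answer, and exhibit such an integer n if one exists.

No such integer exists.

73 is prime, so by Euler's criterion 45 is a square mod 73 iff 45^((73−1)/2) = 45^36 ≡ 1 (mod 73).
Repeated squaring mod 73: 45^2 = 2025 ≡ 54; 45^4 ≡ 54² = 2916 ≡ 69; 45^8 ≡ 69² = 4761 ≡ 16; 45^16 ≡ 16² = 256 ≡ 37; 45^32 ≡ 37² = 1369 ≡ 55.
Since 36 = 32 + 4, 45^36 ≡ 55 · 69; multiplying out mod 73: 55·69 = 3795 ≡ 72. Thus 45^36 ≡ 72 ≡ −1 (mod 73).
By Euler's criterion 45 is a quadratic non-residue mod 73: no n satisfies n² ≡ 45 (mod 73).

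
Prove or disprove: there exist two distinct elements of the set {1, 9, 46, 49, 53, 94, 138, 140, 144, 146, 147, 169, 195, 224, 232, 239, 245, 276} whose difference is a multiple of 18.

Reduce each element modulo 18: 1↦1, 9↦9, 46↦10, 49↦13, 53↦17, 94↦4, 138↦12, 140↦14, 144↦0, 146↦2, 147↦3, 169↦7, 195↦15, 224↦8, 232↦16, 239↦5, 245↦11, 276↦6.
These 18 residues are pairwise different, hence no difference of two elements is divisible by 18.

No, no such pair exists.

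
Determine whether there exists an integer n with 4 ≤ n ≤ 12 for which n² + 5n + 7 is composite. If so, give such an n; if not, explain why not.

At n = 11: 11² + 5·11 + 7 = 183 = 3·61, which is composite.

n = 11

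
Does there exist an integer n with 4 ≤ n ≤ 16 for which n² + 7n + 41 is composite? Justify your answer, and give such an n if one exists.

n = 9

At n = 9: 9² + 7·9 + 41 = 185 = 5·37, which is composite.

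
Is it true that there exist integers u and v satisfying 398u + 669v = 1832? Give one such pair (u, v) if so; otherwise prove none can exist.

398 and 669 are coprime, so 398u + 669v ranges over all of ℤ.
Euclidean algorithm: 669 = 1·398 + 271, 398 = 1·271 + 127, 271 = 2·127 + 17, 127 = 7·17 + 8, 17 = 2·8 + 1, 8 = 8·1 + 0.
Unwinding: 1 = 17 − 2·8 = 17 − 2·(127 − 7·17) = −2·127 + 15·17 = −2·127 + 15·(271 − 2·127) = 15·271 − 32·127 = 15·271 − 32·(398 − 1·271) = −32·398 + 47·271 = −32·398 + 47·(669 − 1·398) = 47·669 − 79·398, i.e. 398·(-79) + 669·47 = 1.
Times 1832: 398·(-144728) + 669·86104 = 1832, so (-144728, 86104) solves it.
Shifting by a multiple of (669, −398) keeps it a solution: u = -144728 + 217·669 = 445, v = 86104 − 217·398 = -262.
Indeed 398·445 + 669·(-262) = 177110 − 175278 = 1832.

u = 445, v = -262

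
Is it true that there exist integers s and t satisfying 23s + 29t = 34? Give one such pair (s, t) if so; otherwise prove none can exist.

s = 4, t = -2

Since gcd(23, 29) = 1, every integer is an integer combination of 23 and 29.
Euclidean algorithm: 29 = 1·23 + 6, 23 = 3·6 + 5, 6 = 1·5 + 1, 5 = 5·1 + 0.
Back-substituting, 1 = 6 − 1·5 = 6 − (23 − 3·6) = −23 + 4·6 = −23 + 4·(29 − 1·23) = 4·29 − 5·23; that is, 23·(-5) + 29·4 = 1.
Times 34: 23·(-170) + 29·136 = 34, so (-170, 136) solves it.
The general solution is s = -170 + 29k, t = 136 − 23k; taking k = 6 gives the smaller pair s = 4, t = -2.
Check: 23·4 + 29·(-2) = 92 − 58 = 34. ✓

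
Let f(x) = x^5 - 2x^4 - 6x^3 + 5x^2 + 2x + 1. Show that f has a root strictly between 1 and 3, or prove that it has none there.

Such a root exists.

f(1) = 1 and f(3) = -29, which have opposite signs.
f is continuous everywhere (it is a polynomial), in particular on [1, 3].
By the Intermediate Value Theorem f must vanish at some point of (1, 3).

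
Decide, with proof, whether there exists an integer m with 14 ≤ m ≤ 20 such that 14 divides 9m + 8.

There is no such integer m in that range.

For m = 14, 15, …, 20 the values of 9m + 8 modulo 14 are 8, 3, 12, 7, 2, 11, 6 respectively.
None is 0, so 14 never divides 9m + 8 on this range.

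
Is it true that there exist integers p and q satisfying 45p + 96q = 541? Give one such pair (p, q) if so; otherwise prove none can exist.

Any value of 45p + 96q is a multiple of gcd(45, 96) = 3.
But 541 = 3·180 + 1, so 3 ∤ 541.
So the equation is unsolvable over ℤ.

No, no such integers exist.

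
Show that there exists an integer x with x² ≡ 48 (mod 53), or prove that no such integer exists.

There is no such integer.

Apply Euler's criterion with the prime 53: 48 is a quadratic residue iff 48^26 ≡ 1 (mod 53), and a non-residue iff it is ≡ −1.
Repeated squaring mod 53: 48^2 = 2304 ≡ 25; 48^4 ≡ 25² = 625 ≡ 42; 48^8 ≡ 42² = 1764 ≡ 15; 48^16 ≡ 15² = 225 ≡ 13.
Since 26 = 16 + 8 + 2, 48^26 ≡ 13 · 15 · 25; multiplying out mod 53: 13·15 = 195 ≡ 36, then 36·25 = 900 ≡ 52. Thus 48^26 ≡ 52 ≡ −1 (mod 53).
The value −1 means 48 is a non-residue modulo 53, so x² ≡ 48 (mod 53) is impossible.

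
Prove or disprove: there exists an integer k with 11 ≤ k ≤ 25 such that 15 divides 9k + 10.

At k = 11, 9·11 + 10 = 109 ≡ 4 (mod 15), and each step in k adds 9, giving residues 4, 13, 7, 1, 10, 4, 13, 7, 1, 10, 4, 13, 7, 1, 10 for k = 11, 12, …, 25.
Since 0 is absent from this list, 15 ∤ 9k + 10 for every k with 11 ≤ k ≤ 25.

There is no such integer k in that range.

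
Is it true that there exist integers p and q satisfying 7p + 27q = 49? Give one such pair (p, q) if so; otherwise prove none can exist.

p = 7, q = 0

7 and 27 are coprime, so 7p + 27q ranges over all of ℤ.
Dividing repeatedly: 27 = 3·7 + 6, 7 = 1·6 + 1, 6 = 6·1 + 0.
Working back up the chain: 1 = 7 − 1·6 = 7 − (27 − 3·7) = −27 + 4·7. So 7·4 + 27·(-1) = 1.
Multiplying through by 49: p = 4·49 = 196, q = (-1)·49 = -49 is a solution.
The general solution is p = 196 + 27k, q = -49 − 7k; taking k = -7 gives the smaller pair p = 7, q = 0.
Check: 7·7 + 27·0 = 49 + 0 = 49. ✓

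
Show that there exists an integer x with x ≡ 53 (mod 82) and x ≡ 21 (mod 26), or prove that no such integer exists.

x = 463

The moduli are not coprime: gcd(82, 26) = 2. Compatibility requires 2 ∣ (21 − 53) = -32, which holds, so solutions exist.
Step through x = 53, 53 + 82, 53 + 2·82, …: the values 53, 135, 217, 299, 381, 463 reduce mod 26 to 1, 5, 9, 13, 17, 21. The value 463 hits 21.
Verify: 463 = 5·82 + 53 and 463 = 17·26 + 21. ✓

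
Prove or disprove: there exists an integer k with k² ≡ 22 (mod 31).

31 is prime, so by Euler's criterion 22 is a square mod 31 iff 22^((31−1)/2) = 22^15 ≡ 1 (mod 31).
Repeated squaring mod 31: 22^2 = 484 ≡ 19; 22^4 ≡ 19² = 361 ≡ 20; 22^8 ≡ 20² = 400 ≡ 28.
Since 15 = 8 + 4 + 2 + 1, 22^15 ≡ 28 · 20 · 19 · 22; multiplying out mod 31: 28·20 = 560 ≡ 2, then 2·19 = 38 ≡ 7, then 7·22 = 154 ≡ 30. Thus 22^15 ≡ 30 ≡ −1 (mod 31).
The value −1 means 22 is a non-residue modulo 31, so k² ≡ 22 (mod 31) is impossible.

No, no such integer exists.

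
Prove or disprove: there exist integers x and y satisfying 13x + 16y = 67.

Since gcd(13, 16) = 1, every integer is an integer combination of 13 and 16.
Euclidean algorithm: 16 = 1·13 + 3, 13 = 4·3 + 1, 3 = 3·1 + 0.
Working back up the chain: 1 = 13 − 4·3 = 13 − 4·(16 − 1·13) = −4·16 + 5·13. So 13·5 + 16·(-4) = 1.
Scaling by 67 gives the particular solution (x, y) = (335, -268).
The general solution is x = 335 + 16k, y = -268 − 13k; taking k = -20 gives the smaller pair x = 15, y = -8.
Indeed 13·15 + 16·(-8) = 195 − 128 = 67.

x = 15, y = -8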